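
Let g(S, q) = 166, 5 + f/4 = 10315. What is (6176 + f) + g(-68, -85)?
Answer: 47582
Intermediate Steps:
f = 41240 (f = -20 + 4*10315 = -20 + 41260 = 41240)
(6176 + f) + g(-68, -85) = (6176 + 41240) + 166 = 47416 + 166 = 47582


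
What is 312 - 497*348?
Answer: -172644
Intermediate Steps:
312 - 497*348 = 312 - 172956 = -172644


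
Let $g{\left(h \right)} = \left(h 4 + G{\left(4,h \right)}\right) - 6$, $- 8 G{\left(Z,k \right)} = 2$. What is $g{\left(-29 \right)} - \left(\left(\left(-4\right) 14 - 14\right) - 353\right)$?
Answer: $\frac{1203}{4} \approx 300.75$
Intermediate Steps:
$G{\left(Z,k \right)} = - \frac{1}{4}$ ($G{\left(Z,k \right)} = \left(- \frac{1}{8}\right) 2 = - \frac{1}{4}$)
$g{\left(h \right)} = - \frac{25}{4} + 4 h$ ($g{\left(h \right)} = \left(h 4 - \frac{1}{4}\right) - 6 = \left(4 h - \frac{1}{4}\right) - 6 = \left(- \frac{1}{4} + 4 h\right) - 6 = - \frac{25}{4} + 4 h$)
$g{\left(-29 \right)} - \left(\left(\left(-4\right) 14 - 14\right) - 353\right) = \left(- \frac{25}{4} + 4 \left(-29\right)\right) - \left(\left(\left(-4\right) 14 - 14\right) - 353\right) = \left(- \frac{25}{4} - 116\right) - \left(\left(-56 - 14\right) - 353\right) = - \frac{489}{4} - \left(-70 - 353\right) = - \frac{489}{4} - -423 = - \frac{489}{4} + 423 = \frac{1203}{4}$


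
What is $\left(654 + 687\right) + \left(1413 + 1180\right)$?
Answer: $3934$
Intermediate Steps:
$\left(654 + 687\right) + \left(1413 + 1180\right) = 1341 + 2593 = 3934$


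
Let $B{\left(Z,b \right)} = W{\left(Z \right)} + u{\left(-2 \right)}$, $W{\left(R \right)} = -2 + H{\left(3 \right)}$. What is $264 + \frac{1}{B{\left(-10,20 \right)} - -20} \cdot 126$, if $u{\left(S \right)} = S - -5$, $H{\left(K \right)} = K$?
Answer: $\frac{1077}{4} \approx 269.25$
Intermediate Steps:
$W{\left(R \right)} = 1$ ($W{\left(R \right)} = -2 + 3 = 1$)
$u{\left(S \right)} = 5 + S$ ($u{\left(S \right)} = S + 5 = 5 + S$)
$B{\left(Z,b \right)} = 4$ ($B{\left(Z,b \right)} = 1 + \left(5 - 2\right) = 1 + 3 = 4$)
$264 + \frac{1}{B{\left(-10,20 \right)} - -20} \cdot 126 = 264 + \frac{1}{4 - -20} \cdot 126 = 264 + \frac{1}{4 + 20} \cdot 126 = 264 + \frac{1}{24} \cdot 126 = 264 + \frac{21}{4} = \frac{1077}{4}$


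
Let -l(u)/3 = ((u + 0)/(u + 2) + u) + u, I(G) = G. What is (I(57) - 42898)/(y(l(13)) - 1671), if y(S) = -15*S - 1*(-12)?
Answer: 42841/450 ≈ 95.202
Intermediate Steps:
l(u) = -6*u - 3*u/(2 + u) (l(u) = -3*(((u + 0)/(u + 2) + u) + u) = -3*((u/(2 + u) + u) + u) = -3*((u + u/(2 + u)) + u) = -3*(2*u + u/(2 + u)) = -6*u - 3*u/(2 + u))
y(S) = 12 - 15*S (y(S) = -15*S + 12 = 12 - 15*S)
(I(57) - 42898)/(y(l(13)) - 1671) = (57 - 42898)/((12 - (-45)*13*(5 + 2*13)/(2 + 13)) - 1671) = -42841/((12 - (-45)*13*(5 + 26)/15) - 1671) = -42841/((12 - (-45)*13*31/15) - 1671) = -42841/((12 - 15*(-403/5)) - 1671) = -42841/((12 + 1209) - 1671) = -42841/(1221 - 1671) = -42841/(-450) = -42841*(-1/450) = 42841/450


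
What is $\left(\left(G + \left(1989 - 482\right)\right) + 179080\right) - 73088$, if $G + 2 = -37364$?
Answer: $70133$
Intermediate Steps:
$G = -37366$ ($G = -2 - 37364 = -37366$)
$\left(\left(G + \left(1989 - 482\right)\right) + 179080\right) - 73088 = \left(\left(-37366 + \left(1989 - 482\right)\right) + 179080\right) - 73088 = \left(\left(-37366 + 1507\right) + 179080\right) - 73088 = \left(-35859 + 179080\right) - 73088 = 143221 - 73088 = 70133$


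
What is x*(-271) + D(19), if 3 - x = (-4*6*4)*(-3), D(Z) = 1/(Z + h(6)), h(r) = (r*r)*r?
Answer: 18150226/235 ≈ 77235.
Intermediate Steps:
h(r) = r³ (h(r) = r²*r = r³)
D(Z) = 1/(216 + Z) (D(Z) = 1/(Z + 6³) = 1/(Z + 216) = 1/(216 + Z))
x = -285 (x = 3 - -4*6*4*(-3) = 3 - (-24*4)*(-3) = 3 - (-96)*(-3) = 3 - 1*288 = 3 - 288 = -285)
x*(-271) + D(19) = -285*(-271) + 1/(216 + 19) = 77235 + 1/235 = 18150226/235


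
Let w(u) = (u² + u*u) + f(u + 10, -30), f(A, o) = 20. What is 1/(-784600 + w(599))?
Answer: -1/66978 ≈ -1.4930e-5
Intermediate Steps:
w(u) = 20 + 2*u² (w(u) = (u² + u*u) + 20 = (u² + u²) + 20 = 2*u² + 20 = 20 + 2*u²)
1/(-784600 + w(599)) = 1/(-784600 + (20 + 2*599²)) = 1/(-784600 + (20 + 2*358801)) = 1/(-784600 + (20 + 717602)) = 1/(-784600 + 717622) = 1/(-66978) = -1/66978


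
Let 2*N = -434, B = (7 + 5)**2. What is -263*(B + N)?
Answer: 19199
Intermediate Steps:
B = 144 (B = 12**2 = 144)
N = -217 (N = (1/2)*(-434) = -217)
-263*(B + N) = -263*(144 - 217) = -263*(-73) = 19199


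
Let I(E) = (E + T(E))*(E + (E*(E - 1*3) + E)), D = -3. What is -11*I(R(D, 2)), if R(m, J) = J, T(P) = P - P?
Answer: -44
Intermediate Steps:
T(P) = 0
I(E) = E*(2*E + E*(-3 + E)) (I(E) = (E + 0)*(E + (E*(E - 1*3) + E)) = E*(E + (E*(E - 3) + E)) = E*(E + (E*(-3 + E) + E)) = E*(E + (E + E*(-3 + E))) = E*(2*E + E*(-3 + E)))
-11*I(R(D, 2)) = -11*2²*(-1 + 2) = -44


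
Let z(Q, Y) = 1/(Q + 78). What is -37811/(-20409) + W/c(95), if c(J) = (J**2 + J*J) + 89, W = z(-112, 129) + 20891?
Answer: 37815396623/12586760934 ≈ 3.0044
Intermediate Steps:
z(Q, Y) = 1/(78 + Q)
W = 710293/34 (W = 1/(78 - 112) + 20891 = 1/(-34) + 20891 = -1/34 + 20891 = 710293/34 ≈ 20891.)
c(J) = 89 + 2*J**2 (c(J) = (J**2 + J**2) + 89 = 2*J**2 + 89 = 89 + 2*J**2)
-37811/(-20409) + W/c(95) = -37811/(-20409) + 710293/(34*(89 + 2*95**2)) = -37811*(-1/20409) + 710293/(34*(89 + 2*9025)) = 37811/20409 + 710293/(34*(89 + 18050)) = 37811/20409 + (710293/34)/18139 = 37811/20409 + (710293/34)*(1/18139) = 37811/20409 + 710293/616726 = 37815396623/12586760934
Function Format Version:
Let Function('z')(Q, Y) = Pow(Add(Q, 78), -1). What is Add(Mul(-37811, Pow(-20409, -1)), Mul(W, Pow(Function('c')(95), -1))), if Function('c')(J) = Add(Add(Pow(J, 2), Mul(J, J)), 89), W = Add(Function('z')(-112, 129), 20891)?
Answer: Rational(37815396623, 12586760934) ≈ 3.0044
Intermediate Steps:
Function('z')(Q, Y) = Pow(Add(78, Q), -1)
W = Rational(710293, 34) (W = Add(Pow(Add(78, -112), -1), 20891) = Add(Pow(-34, -1), 20891) = Add(Rational(-1, 34), 20891) = Rational(710293, 34) ≈ 20891.)
Function('c')(J) = Add(89, Mul(2, Pow(J, 2))) (Function('c')(J) = Add(Add(Pow(J, 2), Pow(J, 2)), 89) = Add(Mul(2, Pow(J, 2)), 89) = Add(89, Mul(2, Pow(J, 2))))
Add(Mul(-37811, Pow(-20409, -1)), Mul(W, Pow(Function('c')(95), -1))) = Add(Mul(-37811, Pow(-20409, -1)), Mul(Rational(710293, 34), Pow(Add(89, Mul(2, Pow(95, 2))), -1))) = Add(Mul(-37811, Rational(-1, 20409)), Mul(Rational(710293, 34), Pow(Add(89, Mul(2, 9025)), -1))) = Add(Rational(37811, 20409), Mul(Rational(710293, 34), Pow(Add(89, 18050), -1))) = Add(Rational(37811, 20409), Mul(Rational(710293, 34), Pow(18139, -1))) = Add(Rational(37811, 20409), Mul(Rational(710293, 34), Rational(1, 18139))) = Add(Rational(37811, 20409), Rational(710293, 616726)) = Rational(37815396623, 12586760934)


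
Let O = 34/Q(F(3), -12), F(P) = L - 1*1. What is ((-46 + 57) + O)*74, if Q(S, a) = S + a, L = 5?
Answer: 999/2 ≈ 499.50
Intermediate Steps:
F(P) = 4 (F(P) = 5 - 1*1 = 5 - 1 = 4)
O = -17/4 (O = 34/(4 - 12) = 34/(-8) = 34*(-⅛) = -17/4 ≈ -4.2500)
((-46 + 57) + O)*74 = ((-46 + 57) - 17/4)*74 = (11 - 17/4)*74 = (27/4)*74 = 999/2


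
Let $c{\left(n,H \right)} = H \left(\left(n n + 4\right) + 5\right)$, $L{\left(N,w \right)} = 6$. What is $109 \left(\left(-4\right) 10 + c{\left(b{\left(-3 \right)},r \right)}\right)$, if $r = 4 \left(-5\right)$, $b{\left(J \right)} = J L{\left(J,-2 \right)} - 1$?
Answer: $-810960$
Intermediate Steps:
$b{\left(J \right)} = -1 + 6 J$ ($b{\left(J \right)} = J 6 - 1 = 6 J - 1 = -1 + 6 J$)
$r = -20$
$c{\left(n,H \right)} = H \left(9 + n^{2}\right)$ ($c{\left(n,H \right)} = H \left(\left(n^{2} + 4\right) + 5\right) = H \left(\left(4 + n^{2}\right) + 5\right) = H \left(9 + n^{2}\right)$)
$109 \left(\left(-4\right) 10 + c{\left(b{\left(-3 \right)},r \right)}\right) = 109 \left(\left(-4\right) 10 - 20 \left(9 + \left(-1 + 6 \left(-3\right)\right)^{2}\right)\right) = 109 \left(-40 - 20 \left(9 + \left(-1 - 18\right)^{2}\right)\right) = 109 \left(-40 - 20 \left(9 + \left(-19\right)^{2}\right)\right) = 109 \left(-40 - 20 \left(9 + 361\right)\right) = 109 \left(-40 - 7400\right) = 109 \left(-7440\right) = -810960$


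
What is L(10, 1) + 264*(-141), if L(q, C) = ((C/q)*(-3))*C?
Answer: -372243/10 ≈ -37224.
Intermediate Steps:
L(q, C) = -3*C**2/q (L(q, C) = (-3*C/q)*C = -3*C**2/q)
L(10, 1) + 264*(-141) = -3*1**2/10 + 264*(-141) = -3*1*1/10 - 37224 = -3/10 - 37224 = -372243/10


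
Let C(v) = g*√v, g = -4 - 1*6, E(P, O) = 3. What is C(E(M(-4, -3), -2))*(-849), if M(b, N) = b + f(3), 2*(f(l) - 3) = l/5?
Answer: 8490*√3 ≈ 14705.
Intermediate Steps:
f(l) = 3 + l/10 (f(l) = 3 + (l/5)/2 = 3 + l/10)
M(b, N) = 33/10 + b (M(b, N) = b + (3 + (⅒)*3) = b + (3 + 3/10) = b + 33/10 = 33/10 + b)
g = -10 (g = -4 - 6 = -10)
C(v) = -10*√v
C(E(M(-4, -3), -2))*(-849) = -10*√3*(-849) = 8490*√3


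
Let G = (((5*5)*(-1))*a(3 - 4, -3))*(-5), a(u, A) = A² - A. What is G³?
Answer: 3375000000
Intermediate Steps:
G = 1500 (G = (((5*5)*(-1))*(-3*(-1 - 3)))*(-5) = ((25*(-1))*(-3*(-4)))*(-5) = -25*12*(-5) = -300*(-5) = 1500)
G³ = 1500³ = 3375000000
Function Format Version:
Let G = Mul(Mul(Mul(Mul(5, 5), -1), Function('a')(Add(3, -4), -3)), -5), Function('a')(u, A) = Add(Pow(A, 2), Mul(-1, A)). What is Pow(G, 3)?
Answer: 3375000000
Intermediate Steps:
G = 1500 (G = Mul(Mul(Mul(Mul(5, 5), -1), Mul(-3, Add(-1, -3))), -5) = Mul(Mul(Mul(25, -1), Mul(-3, -4)), -5) = Mul(Mul(-25, 12), -5) = Mul(-300, -5) = 1500)
Pow(G, 3) = Pow(1500, 3) = 3375000000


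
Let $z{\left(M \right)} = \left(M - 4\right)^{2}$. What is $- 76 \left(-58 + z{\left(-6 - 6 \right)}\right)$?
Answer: $-15048$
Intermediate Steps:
$z{\left(M \right)} = \left(-4 + M\right)^{2}$
$- 76 \left(-58 + z{\left(-6 - 6 \right)}\right) = - 76 \left(-58 + \left(-4 - 12\right)^{2}\right) = - 76 \left(-58 + \left(-16\right)^{2}\right) = - 76 \left(-58 + 256\right) = \left(-76\right) 198 = -15048$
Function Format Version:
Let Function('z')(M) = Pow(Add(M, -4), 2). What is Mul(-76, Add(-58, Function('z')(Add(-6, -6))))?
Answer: -15048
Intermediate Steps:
Function('z')(M) = Pow(Add(-4, M), 2)
Mul(-76, Add(-58, Function('z')(Add(-6, -6)))) = Mul(-76, Add(-58, Pow(Add(-4, Add(-6, -6)), 2))) = Mul(-76, Add(-58, Pow(Add(-4, -12), 2))) = Mul(-76, Add(-58, Pow(-16, 2))) = Mul(-76, Add(-58, 256)) = Mul(-76, 198) = -15048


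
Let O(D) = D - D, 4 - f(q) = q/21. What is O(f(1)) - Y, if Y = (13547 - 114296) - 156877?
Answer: 257626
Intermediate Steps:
f(q) = 4 - q/21
O(D) = 0
Y = -257626 (Y = -100749 - 156877 = -257626)
O(f(1)) - Y = 0 - 1*(-257626) = 0 + 257626 = 257626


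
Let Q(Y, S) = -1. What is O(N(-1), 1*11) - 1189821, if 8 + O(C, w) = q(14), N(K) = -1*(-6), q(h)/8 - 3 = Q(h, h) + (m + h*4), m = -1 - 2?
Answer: -1189389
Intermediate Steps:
m = -3
q(h) = -8 + 32*h (q(h) = 24 + 8*(-1 + (-3 + h*4)) = 24 + 8*(-1 + (-3 + 4*h)) = 24 + 8*(-4 + 4*h) = 24 + (-32 + 32*h) = -8 + 32*h)
N(K) = 6
O(C, w) = 432 (O(C, w) = -8 + (-8 + 32*14) = -8 + (-8 + 448) = -8 + 440 = 432)
O(N(-1), 1*11) - 1189821 = 432 - 1189821 = -1189389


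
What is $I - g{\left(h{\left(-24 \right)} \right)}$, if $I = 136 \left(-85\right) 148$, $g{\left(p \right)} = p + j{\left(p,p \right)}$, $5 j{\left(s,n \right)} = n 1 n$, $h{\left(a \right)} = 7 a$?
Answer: $- \frac{8581784}{5} \approx -1.7164 \cdot 10^{6}$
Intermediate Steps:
$j{\left(s,n \right)} = \frac{n^{2}}{5}$ ($j{\left(s,n \right)} = \frac{n 1 n}{5} = \frac{n n}{5} = \frac{n^{2}}{5}$)
$g{\left(p \right)} = p + \frac{p^{2}}{5}$
$I = -1710880$ ($I = \left(-11560\right) 148 = -1710880$)
$I - g{\left(h{\left(-24 \right)} \right)} = -1710880 - \frac{7 \left(-24\right) \left(5 + 7 \left(-24\right)\right)}{5} = -1710880 - \frac{1}{5} \left(-168\right) \left(5 - 168\right) = -1710880 - \frac{1}{5} \left(-168\right) \left(-163\right) = -1710880 - \frac{27384}{5} = - \frac{8581784}{5}$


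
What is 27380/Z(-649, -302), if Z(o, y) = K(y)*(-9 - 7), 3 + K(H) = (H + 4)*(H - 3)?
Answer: -6845/363548 ≈ -0.018828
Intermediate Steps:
K(H) = -3 + (-3 + H)*(4 + H) (K(H) = -3 + (H + 4)*(H - 3) = -3 + (4 + H)*(-3 + H) = -3 + (-3 + H)*(4 + H))
Z(o, y) = 240 - 16*y - 16*y² (Z(o, y) = (-15 + y + y²)*(-9 - 7) = (-15 + y + y²)*(-16) = 240 - 16*y - 16*y²)
27380/Z(-649, -302) = 27380/(240 - 16*(-302) - 16*(-302)²) = 27380/(240 + 4832 - 16*91204) = 27380/(240 + 4832 - 1459264) = 27380/(-1454192) = 27380*(-1/1454192) = -6845/363548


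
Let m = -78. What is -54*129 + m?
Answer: -7044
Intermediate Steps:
-54*129 + m = -54*129 - 78 = -6966 - 78 = -7044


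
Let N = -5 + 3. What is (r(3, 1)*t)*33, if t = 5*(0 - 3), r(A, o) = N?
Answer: 990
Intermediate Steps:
N = -2
r(A, o) = -2
t = -15 (t = 5*(-3) = -15)
(r(3, 1)*t)*33 = -2*(-15)*33 = 30*33 = 990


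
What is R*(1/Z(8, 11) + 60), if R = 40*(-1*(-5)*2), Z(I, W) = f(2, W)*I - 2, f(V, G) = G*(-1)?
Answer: 215960/9 ≈ 23996.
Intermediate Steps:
f(V, G) = -G
Z(I, W) = -2 - I*W (Z(I, W) = (-W)*I - 2 = -I*W - 2 = -2 - I*W)
R = 400 (R = 40*(5*2) = 40*10 = 400)
R*(1/Z(8, 11) + 60) = 400*(1/(-2 - 1*8*11) + 60) = 400*(1/(-2 - 88) + 60) = 400*(1/(-90) + 60) = 400*(-1/90 + 60) = 400*(5399/90) = 215960/9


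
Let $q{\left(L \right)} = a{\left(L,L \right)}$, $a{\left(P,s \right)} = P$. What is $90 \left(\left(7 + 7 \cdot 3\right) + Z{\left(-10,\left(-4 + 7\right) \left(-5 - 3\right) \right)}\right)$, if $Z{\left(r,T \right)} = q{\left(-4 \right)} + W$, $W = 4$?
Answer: $2520$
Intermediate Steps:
$q{\left(L \right)} = L$
$Z{\left(r,T \right)} = 0$ ($Z{\left(r,T \right)} = -4 + 4 = 0$)
$90 \left(\left(7 + 7 \cdot 3\right) + Z{\left(-10,\left(-4 + 7\right) \left(-5 - 3\right) \right)}\right) = 90 \left(\left(7 + 7 \cdot 3\right) + 0\right) = 90 \left(\left(7 + 21\right) + 0\right) = 90 \left(28 + 0\right) = 90 \cdot 28 = 2520$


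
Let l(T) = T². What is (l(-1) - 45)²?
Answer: 1936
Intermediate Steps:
(l(-1) - 45)² = ((-1)² - 45)² = (1 - 45)² = (-44)² = 1936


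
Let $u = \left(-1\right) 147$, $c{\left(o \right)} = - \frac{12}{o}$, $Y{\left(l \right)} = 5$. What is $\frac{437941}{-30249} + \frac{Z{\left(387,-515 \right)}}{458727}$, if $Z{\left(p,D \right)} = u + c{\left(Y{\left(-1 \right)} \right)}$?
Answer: $- \frac{334833133846}{23126721705} \approx -14.478$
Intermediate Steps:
$u = -147$
$Z{\left(p,D \right)} = - \frac{747}{5}$ ($Z{\left(p,D \right)} = -147 - \frac{12}{5} = - \frac{747}{5}$)
$\frac{437941}{-30249} + \frac{Z{\left(387,-515 \right)}}{458727} = \frac{437941}{-30249} - \frac{747}{5 \cdot 458727} = 437941 \left(- \frac{1}{30249}\right) - \frac{249}{764545} = - \frac{437941}{30249} - \frac{249}{764545} = - \frac{334833133846}{23126721705}$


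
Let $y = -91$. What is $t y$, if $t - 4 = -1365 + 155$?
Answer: $109746$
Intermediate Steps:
$t = -1206$ ($t = 4 + \left(-1365 + 155\right) = 4 - 1210 = -1206$)
$t y = \left(-1206\right) \left(-91\right) = 109746$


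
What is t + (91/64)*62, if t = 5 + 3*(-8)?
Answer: 2213/32 ≈ 69.156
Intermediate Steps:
t = -19 (t = 5 - 24 = -19)
t + (91/64)*62 = -19 + (91/64)*62 = -19 + 2821/32 = 2213/32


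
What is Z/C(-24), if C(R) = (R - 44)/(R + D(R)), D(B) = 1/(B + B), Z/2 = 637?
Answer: 734461/1632 ≈ 450.04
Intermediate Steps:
Z = 1274 (Z = 2*637 = 1274)
D(B) = 1/(2*B)
C(R) = (-44 + R)/(R + 1/(2*R)) (C(R) = (R - 44)/(R + 1/(2*R)) = (-44 + R)/(R + 1/(2*R)))
Z/C(-24) = 1274/((2*(-24)*(-44 - 24)/(1 + 2*(-24)²))) = 1274/((2*(-24)*(-68)/(1 + 2*576))) = 1274/((2*(-24)*(-68)/(1 + 1152))) = 1274/((2*(-24)*(-68)/1153)) = 1274/((2*(-24)*(1/1153)*(-68))) = 1274/(3264/1153) = 1274*(1153/3264) = 734461/1632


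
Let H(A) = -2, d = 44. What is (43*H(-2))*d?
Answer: -3784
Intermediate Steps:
(43*H(-2))*d = (43*(-2))*44 = -86*44 = -3784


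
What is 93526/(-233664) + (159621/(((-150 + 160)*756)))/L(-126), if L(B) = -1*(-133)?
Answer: -56290517/233079840 ≈ -0.24151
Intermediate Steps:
L(B) = 133
93526/(-233664) + (159621/(((-150 + 160)*756)))/L(-126) = 93526/(-233664) + (159621/(((-150 + 160)*756)))/133 = 93526*(-1/233664) + (159621/((10*756)))*(1/133) = -46763/116832 + (159621/7560)*(1/133) = -46763/116832 + (159621*(1/7560))*(1/133) = -46763/116832 + (7601/360)*(1/133) = -46763/116832 + 7601/47880 = -56290517/233079840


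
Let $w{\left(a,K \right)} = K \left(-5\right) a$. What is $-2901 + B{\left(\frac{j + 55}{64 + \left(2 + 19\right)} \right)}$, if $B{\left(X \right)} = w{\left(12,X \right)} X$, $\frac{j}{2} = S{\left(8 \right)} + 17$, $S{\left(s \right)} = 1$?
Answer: $- \frac{4291317}{1445} \approx -2969.8$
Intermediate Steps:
$w{\left(a,K \right)} = - 5 K a$
$j = 36$ ($j = 2 \left(1 + 17\right) = 2 \cdot 18 = 36$)
$B{\left(X \right)} = - 60 X^{2}$ ($B{\left(X \right)} = \left(-5\right) X 12 X = - 60 X X = - 60 X^{2}$)
$-2901 + B{\left(\frac{j + 55}{64 + \left(2 + 19\right)} \right)} = -2901 - 60 \left(\frac{36 + 55}{64 + \left(2 + 19\right)}\right)^{2} = -2901 - 60 \left(\frac{91}{64 + 21}\right)^{2} = -2901 - 60 \left(\frac{91}{85}\right)^{2} = -2901 - \frac{99372}{1445} = - \frac{4291317}{1445}$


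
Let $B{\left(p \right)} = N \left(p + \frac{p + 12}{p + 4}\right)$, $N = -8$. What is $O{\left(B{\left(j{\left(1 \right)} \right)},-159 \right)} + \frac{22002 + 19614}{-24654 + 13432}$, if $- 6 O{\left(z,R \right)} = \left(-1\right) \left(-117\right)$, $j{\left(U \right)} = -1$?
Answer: $- \frac{260445}{11222} \approx -23.208$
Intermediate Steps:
$B{\left(p \right)} = - 8 p - \frac{8 \left(12 + p\right)}{4 + p}$ ($B{\left(p \right)} = - 8 \left(p + \frac{p + 12}{p + 4}\right) = - 8 \left(p + \frac{12 + p}{4 + p}\right) = - 8 p - \frac{8 \left(12 + p\right)}{4 + p}$)
$O{\left(z,R \right)} = - \frac{39}{2}$ ($O{\left(z,R \right)} = - \frac{\left(-1\right) \left(-117\right)}{6} = \left(- \frac{1}{6}\right) 117 = - \frac{39}{2}$)
$O{\left(B{\left(j{\left(1 \right)} \right)},-159 \right)} + \frac{22002 + 19614}{-24654 + 13432} = - \frac{39}{2} + \frac{22002 + 19614}{-24654 + 13432} = - \frac{39}{2} + \frac{41616}{-11222} = - \frac{39}{2} + 41616 \left(- \frac{1}{11222}\right) = - \frac{39}{2} - \frac{20808}{5611} = - \frac{260445}{11222}$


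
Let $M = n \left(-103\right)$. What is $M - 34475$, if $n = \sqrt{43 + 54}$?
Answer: $-34475 - 103 \sqrt{97} \approx -35489.0$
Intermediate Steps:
$n = \sqrt{97} \approx 9.8489$
$M = - 103 \sqrt{97}$ ($M = \sqrt{97} \left(-103\right) = - 103 \sqrt{97} \approx -1014.4$)
$M - 34475 = - 103 \sqrt{97} - 34475 = -34475 - 103 \sqrt{97}$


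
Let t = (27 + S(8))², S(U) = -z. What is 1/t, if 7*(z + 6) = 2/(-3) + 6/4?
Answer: 1764/1907161 ≈ 0.00092493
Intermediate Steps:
z = -247/42 (z = -6 + (2/(-3) + 6/4)/7 = -6 + (2*(-⅓) + 6*(¼))/7 = -6 + (-⅔ + 3/2)/7 = -6 + (⅐)*(⅚) = -6 + 5/42 = -247/42 ≈ -5.8810)
S(U) = 247/42 (S(U) = -1*(-247/42) = 247/42)
t = 1907161/1764 (t = (27 + 247/42)² = (1381/42)² = 1907161/1764 ≈ 1081.2)
1/t = 1/(1907161/1764) = 1764/1907161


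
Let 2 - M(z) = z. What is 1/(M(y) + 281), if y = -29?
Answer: 1/312 ≈ 0.0032051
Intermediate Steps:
M(z) = 2 - z
1/(M(y) + 281) = 1/((2 - 1*(-29)) + 281) = 1/((2 + 29) + 281) = 1/(31 + 281) = 1/312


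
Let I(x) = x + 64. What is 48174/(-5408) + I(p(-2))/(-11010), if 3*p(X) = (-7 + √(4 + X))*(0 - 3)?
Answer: -132694927/14885520 + √2/11010 ≈ -8.9142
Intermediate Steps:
p(X) = 7 - √(4 + X) (p(X) = ((-7 + √(4 + X))*(0 - 3))/3 = ((-7 + √(4 + X))*(-3))/3 = (21 - 3*√(4 + X))/3 = 7 - √(4 + X))
I(x) = 64 + x
48174/(-5408) + I(p(-2))/(-11010) = 48174/(-5408) + (64 + (7 - √(4 - 2)))/(-11010) = 48174*(-1/5408) + (64 + (7 - √2))*(-1/11010) = -24087/2704 + (71 - √2)*(-1/11010) = -24087/2704 + (-71/11010 + √2/11010) = -132694927/14885520 + √2/11010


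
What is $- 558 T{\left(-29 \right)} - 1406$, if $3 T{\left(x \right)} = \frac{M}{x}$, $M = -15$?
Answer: $- \frac{43564}{29} \approx -1502.2$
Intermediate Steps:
$T{\left(x \right)} = - \frac{5}{x}$ ($T{\left(x \right)} = \frac{\left(-15\right) \frac{1}{x}}{3} = - \frac{5}{x}$)
$- 558 T{\left(-29 \right)} - 1406 = - 558 \left(- \frac{5}{-29}\right) - 1406 = - 558 \left(\left(-5\right) \left(- \frac{1}{29}\right)\right) - 1406 = \left(-558\right) \frac{5}{29} - 1406 = - \frac{2790}{29} - 1406 = - \frac{43564}{29}$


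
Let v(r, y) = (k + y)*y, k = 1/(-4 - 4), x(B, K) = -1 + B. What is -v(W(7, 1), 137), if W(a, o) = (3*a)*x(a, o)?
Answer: -150015/8 ≈ -18752.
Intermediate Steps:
k = -⅛ (k = 1/(-8) = -⅛ ≈ -0.12500)
W(a, o) = 3*a*(-1 + a) (W(a, o) = (3*a)*(-1 + a) = 3*a*(-1 + a))
v(r, y) = y*(-⅛ + y) (v(r, y) = (-⅛ + y)*y = y*(-⅛ + y))
-v(W(7, 1), 137) = -137*(-⅛ + 137) = -137*1095/8 = -1*150015/8 = -150015/8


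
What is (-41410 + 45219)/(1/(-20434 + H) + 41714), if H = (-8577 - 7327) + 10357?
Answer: 98961629/1083771433 ≈ 0.091312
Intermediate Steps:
H = -5547 (H = -15904 + 10357 = -5547)
(-41410 + 45219)/(1/(-20434 + H) + 41714) = (-41410 + 45219)/(1/(-20434 - 5547) + 41714) = 3809/(1/(-25981) + 41714) = 3809/(-1/25981 + 41714) = 3809/(1083771433/25981) = 3809*(25981/1083771433) = 98961629/1083771433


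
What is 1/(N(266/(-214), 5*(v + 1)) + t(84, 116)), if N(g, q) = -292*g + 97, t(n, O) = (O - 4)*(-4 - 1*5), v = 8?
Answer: -107/58641 ≈ -0.0018247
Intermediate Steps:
t(n, O) = 36 - 9*O (t(n, O) = (-4 + O)*(-4 - 5) = (-4 + O)*(-9) = 36 - 9*O)
N(g, q) = 97 - 292*g
1/(N(266/(-214), 5*(v + 1)) + t(84, 116)) = 1/((97 - 77672/(-214)) + (36 - 9*116)) = 1/((97 - 77672*(-1)/214) + (36 - 1044)) = 1/((97 - 292*(-133/107)) - 1008) = 1/((97 + 38836/107) - 1008) = 1/(49215/107 - 1008) = 1/(-58641/107) = -107/58641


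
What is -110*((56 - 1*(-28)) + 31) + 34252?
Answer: 21602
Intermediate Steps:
-110*((56 - 1*(-28)) + 31) + 34252 = -110*((56 + 28) + 31) + 34252 = -110*(84 + 31) + 34252 = -110*115 + 34252 = -12650 + 34252 = 21602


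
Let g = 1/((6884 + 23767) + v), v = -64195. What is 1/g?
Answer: -33544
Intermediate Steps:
g = -1/33544 (g = 1/((6884 + 23767) - 64195) = 1/(30651 - 64195) = 1/(-33544) = -1/33544 ≈ -2.9812e-5)
1/g = 1/(-1/33544) = -33544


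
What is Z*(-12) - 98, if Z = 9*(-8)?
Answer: 766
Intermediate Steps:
Z = -72
Z*(-12) - 98 = -72*(-12) - 98 = 864 - 98 = 766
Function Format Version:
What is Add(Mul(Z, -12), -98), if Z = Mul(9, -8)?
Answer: 766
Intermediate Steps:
Z = -72
Add(Mul(Z, -12), -98) = Add(Mul(-72, -12), -98) = Add(864, -98) = 766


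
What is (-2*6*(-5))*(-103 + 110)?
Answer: 420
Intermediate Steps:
(-2*6*(-5))*(-103 + 110) = -12*(-5)*7 = 60*7 = 420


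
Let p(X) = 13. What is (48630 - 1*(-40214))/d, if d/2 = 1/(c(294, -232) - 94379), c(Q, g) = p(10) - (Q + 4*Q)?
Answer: -4257226792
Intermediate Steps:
c(Q, g) = 13 - 5*Q (c(Q, g) = 13 - (Q + 4*Q) = 13 - 5*Q)
d = -1/47918 (d = 2/((13 - 5*294) - 94379) = 2/((13 - 1470) - 94379) = 2/(-1457 - 94379) = 2/(-95836) = 2*(-1/95836) = -1/47918 ≈ -2.0869e-5)
(48630 - 1*(-40214))/d = (48630 - 1*(-40214))/(-1/47918) = (48630 + 40214)*(-47918) = 88844*(-47918) = -4257226792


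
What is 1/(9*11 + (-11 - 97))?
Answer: -1/9 ≈ -0.11111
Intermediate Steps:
1/(9*11 + (-11 - 97)) = 1/(99 - 108) = 1/(-9) = -1/9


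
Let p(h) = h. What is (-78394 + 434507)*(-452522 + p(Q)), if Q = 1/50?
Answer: -8057447993187/50 ≈ -1.6115e+11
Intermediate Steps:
Q = 1/50 ≈ 0.020000
(-78394 + 434507)*(-452522 + p(Q)) = (-78394 + 434507)*(-452522 + 1/50) = 356113*(-22626099/50) = -8057447993187/50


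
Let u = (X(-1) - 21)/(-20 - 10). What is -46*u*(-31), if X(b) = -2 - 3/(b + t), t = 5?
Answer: 13547/12 ≈ 1128.9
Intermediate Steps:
X(b) = -2 - 3/(5 + b) (X(b) = -2 - 3/(b + 5) = -2 - 3/(5 + b))
u = 19/24 (u = ((-13 - 2*(-1))/(5 - 1) - 21)/(-20 - 10) = ((-13 + 2)/4 - 21)/(-30) = ((¼)*(-11) - 21)*(-1/30) = (-11/4 - 21)*(-1/30) = -95/4*(-1/30) = 19/24 ≈ 0.79167)
-46*u*(-31) = -46*19/24*(-31) = -437/12*(-31) = 13547/12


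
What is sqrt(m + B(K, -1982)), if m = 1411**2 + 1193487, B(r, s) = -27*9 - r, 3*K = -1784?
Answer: sqrt(28662837)/3 ≈ 1784.6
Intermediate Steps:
K = -1784/3 (K = (1/3)*(-1784) = -1784/3 ≈ -594.67)
B(r, s) = -243 - r
m = 3184408 (m = 1990921 + 1193487 = 3184408)
sqrt(m + B(K, -1982)) = sqrt(3184408 + (-243 - 1*(-1784/3))) = sqrt(3184408 + (-243 + 1784/3)) = sqrt(3184408 + 1055/3) = sqrt(9554279/3) = sqrt(28662837)/3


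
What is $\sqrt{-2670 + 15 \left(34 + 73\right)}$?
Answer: $i \sqrt{1065} \approx 32.634 i$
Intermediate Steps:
$\sqrt{-2670 + 15 \left(34 + 73\right)} = \sqrt{-2670 + 15 \cdot 107} = \sqrt{-2670 + 1605} = \sqrt{-1065} = i \sqrt{1065}$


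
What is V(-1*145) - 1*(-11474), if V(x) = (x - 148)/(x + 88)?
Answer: 654311/57 ≈ 11479.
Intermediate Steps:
V(x) = (-148 + x)/(88 + x)
V(-1*145) - 1*(-11474) = (-148 - 1*145)/(88 - 1*145) - 1*(-11474) = (-148 - 145)/(88 - 145) + 11474 = -293/(-57) + 11474 = -1/57*(-293) + 11474 = 293/57 + 11474 = 654311/57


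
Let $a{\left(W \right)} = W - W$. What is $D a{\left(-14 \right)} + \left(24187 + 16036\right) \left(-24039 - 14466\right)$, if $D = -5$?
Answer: $-1548786615$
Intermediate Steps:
$a{\left(W \right)} = 0$
$D a{\left(-14 \right)} + \left(24187 + 16036\right) \left(-24039 - 14466\right) = \left(-5\right) 0 + \left(24187 + 16036\right) \left(-24039 - 14466\right) = 0 + 40223 \left(-38505\right) = 0 - 1548786615 = -1548786615$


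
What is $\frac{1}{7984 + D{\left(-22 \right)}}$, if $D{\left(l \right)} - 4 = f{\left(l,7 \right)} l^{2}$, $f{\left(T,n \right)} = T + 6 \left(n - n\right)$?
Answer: $- \frac{1}{2660} \approx -0.00037594$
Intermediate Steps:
$f{\left(T,n \right)} = T$ ($f{\left(T,n \right)} = T + 6 \cdot 0 = T + 0 = T$)
$D{\left(l \right)} = 4 + l^{3}$ ($D{\left(l \right)} = 4 + l l^{2} = 4 + l^{3}$)
$\frac{1}{7984 + D{\left(-22 \right)}} = \frac{1}{7984 + \left(4 + \left(-22\right)^{3}\right)} = \frac{1}{7984 + \left(4 - 10648\right)} = \frac{1}{7984 - 10644} = \frac{1}{-2660} = - \frac{1}{2660}$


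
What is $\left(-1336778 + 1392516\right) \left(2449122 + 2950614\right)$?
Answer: $300970485168$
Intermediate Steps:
$\left(-1336778 + 1392516\right) \left(2449122 + 2950614\right) = 55738 \cdot 5399736 = 300970485168$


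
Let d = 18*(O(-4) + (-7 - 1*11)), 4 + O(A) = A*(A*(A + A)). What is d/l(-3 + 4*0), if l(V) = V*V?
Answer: -300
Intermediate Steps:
O(A) = -4 + 2*A³ (O(A) = -4 + A*(A*(A + A)) = -4 + A*(A*(2*A)) = -4 + A*(2*A²) = -4 + 2*A³)
l(V) = V²
d = -2700 (d = 18*((-4 + 2*(-4)³) + (-7 - 1*11)) = 18*((-4 + 2*(-64)) + (-7 - 11)) = 18*((-4 - 128) - 18) = 18*(-132 - 18) = 18*(-150) = -2700)
d/l(-3 + 4*0) = -2700/(-3 + 4*0)² = -2700/(-3 + 0)² = -2700/((-3)²) = -2700/9 = -2700*⅑ = -300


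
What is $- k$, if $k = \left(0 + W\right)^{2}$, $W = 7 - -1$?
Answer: $-64$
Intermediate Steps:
$W = 8$ ($W = 7 + 1 = 8$)
$k = 64$ ($k = \left(0 + 8\right)^{2} = 8^{2} = 64$)
$- k = \left(-1\right) 64 = -64$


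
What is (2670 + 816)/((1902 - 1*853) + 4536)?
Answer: 3486/5585 ≈ 0.62417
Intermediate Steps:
(2670 + 816)/((1902 - 1*853) + 4536) = 3486/((1902 - 853) + 4536) = 3486/(1049 + 4536) = 3486/5585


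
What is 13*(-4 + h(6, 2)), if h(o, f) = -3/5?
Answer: -299/5 ≈ -59.800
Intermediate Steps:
h(o, f) = -3/5 (h(o, f) = -3*1/5 = -3/5)
13*(-4 + h(6, 2)) = 13*(-4 - 3/5) = 13*(-23/5) = -299/5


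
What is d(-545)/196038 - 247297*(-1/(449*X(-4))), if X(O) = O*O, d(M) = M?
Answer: 24237847003/704168496 ≈ 34.421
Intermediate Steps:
X(O) = O²
d(-545)/196038 - 247297*(-1/(449*X(-4))) = -545/196038 - 247297/((-4)²*(-449)) = -545*1/196038 - 247297/(16*(-449)) = -545/196038 - 247297/(-7184) = -545/196038 - 247297*(-1/7184) = -545/196038 + 247297/7184 = 24237847003/704168496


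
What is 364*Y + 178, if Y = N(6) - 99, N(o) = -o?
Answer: -38042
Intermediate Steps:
Y = -105 (Y = -1*6 - 99 = -6 - 99 = -105)
364*Y + 178 = 364*(-105) + 178 = -38220 + 178 = -38042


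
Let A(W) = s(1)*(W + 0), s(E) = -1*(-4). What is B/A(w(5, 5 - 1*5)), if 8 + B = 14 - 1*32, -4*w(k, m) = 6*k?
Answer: 13/15 ≈ 0.86667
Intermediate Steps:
s(E) = 4
w(k, m) = -3*k/2
A(W) = 4*W (A(W) = 4*(W + 0) = 4*W)
B = -26 (B = -8 + (14 - 1*32) = -8 + (14 - 32) = -8 - 18 = -26)
B/A(w(5, 5 - 1*5)) = -26/(4*(-3/2*5)) = -26/(4*(-15/2)) = -26/(-30) = -1/30*(-26) = 13/15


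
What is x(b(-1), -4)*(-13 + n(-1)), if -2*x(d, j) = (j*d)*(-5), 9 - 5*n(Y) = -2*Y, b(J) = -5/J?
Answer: 580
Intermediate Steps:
n(Y) = 9/5 + 2*Y/5 (n(Y) = 9/5 - (-2)*Y/5 = 9/5 + 2*Y/5)
x(d, j) = 5*d*j/2 (x(d, j) = -j*d*(-5)/2 = -d*j*(-5)/2 = -(-5)*d*j/2 = 5*d*j/2)
x(b(-1), -4)*(-13 + n(-1)) = ((5/2)*(-5/(-1))*(-4))*(-13 + (9/5 + (⅖)*(-1))) = ((5/2)*(-5*(-1))*(-4))*(-13 + (9/5 - ⅖)) = ((5/2)*5*(-4))*(-13 + 7/5) = -50*(-58/5) = 580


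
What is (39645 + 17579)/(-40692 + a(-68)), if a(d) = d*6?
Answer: -14306/10275 ≈ -1.3923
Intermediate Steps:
a(d) = 6*d
(39645 + 17579)/(-40692 + a(-68)) = (39645 + 17579)/(-40692 + 6*(-68)) = 57224/(-40692 - 408) = 57224/(-41100) = 57224*(-1/41100) = -14306/10275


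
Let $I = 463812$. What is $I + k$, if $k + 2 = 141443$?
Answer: $605253$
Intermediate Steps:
$k = 141441$ ($k = -2 + 141443 = 141441$)
$I + k = 463812 + 141441 = 605253$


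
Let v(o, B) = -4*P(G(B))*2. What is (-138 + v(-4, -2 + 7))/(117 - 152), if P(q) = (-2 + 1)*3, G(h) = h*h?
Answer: 114/35 ≈ 3.2571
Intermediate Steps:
G(h) = h²
P(q) = -3 (P(q) = -1*3 = -3)
v(o, B) = 24 (v(o, B) = -4*(-3)*2 = 12*2 = 24)
(-138 + v(-4, -2 + 7))/(117 - 152) = (-138 + 24)/(117 - 152) = -114/(-35) = -114*(-1/35) = 114/35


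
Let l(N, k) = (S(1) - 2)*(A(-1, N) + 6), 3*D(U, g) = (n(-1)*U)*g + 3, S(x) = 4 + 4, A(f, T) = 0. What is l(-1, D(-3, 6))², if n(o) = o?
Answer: 1296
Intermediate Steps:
S(x) = 8
D(U, g) = 1 - U*g/3 (D(U, g) = ((-U)*g + 3)/3 = (-U*g + 3)/3 = (3 - U*g)/3 = 1 - U*g/3)
l(N, k) = 36 (l(N, k) = (8 - 2)*(0 + 6) = 6*6 = 36)
l(-1, D(-3, 6))² = 36² = 1296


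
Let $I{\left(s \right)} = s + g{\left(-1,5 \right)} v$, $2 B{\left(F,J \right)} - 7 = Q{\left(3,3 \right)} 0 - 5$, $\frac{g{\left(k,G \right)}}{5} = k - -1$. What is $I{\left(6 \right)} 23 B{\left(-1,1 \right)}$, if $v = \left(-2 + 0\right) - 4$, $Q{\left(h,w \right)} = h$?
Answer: $138$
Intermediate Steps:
$v = -6$ ($v = -2 - 4 = -6$)
$g{\left(k,G \right)} = 5 + 5 k$ ($g{\left(k,G \right)} = 5 \left(k - -1\right) = 5 \left(k + 1\right) = 5 \left(1 + k\right) = 5 + 5 k$)
$B{\left(F,J \right)} = 1$ ($B{\left(F,J \right)} = \frac{7}{2} + \frac{3 \cdot 0 - 5}{2} = \frac{7}{2} + \frac{0 - 5}{2} = \frac{7}{2} + \frac{1}{2} \left(-5\right) = \frac{7}{2} - \frac{5}{2} = 1$)
$I{\left(s \right)} = s$ ($I{\left(s \right)} = s + \left(5 + 5 \left(-1\right)\right) \left(-6\right) = s + \left(5 - 5\right) \left(-6\right) = s + 0 \left(-6\right) = s + 0 = s$)
$I{\left(6 \right)} 23 B{\left(-1,1 \right)} = 6 \cdot 23 \cdot 1 = 138 \cdot 1 = 138$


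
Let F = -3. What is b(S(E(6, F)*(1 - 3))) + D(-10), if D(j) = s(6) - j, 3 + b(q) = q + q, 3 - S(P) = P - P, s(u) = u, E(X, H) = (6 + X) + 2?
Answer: 19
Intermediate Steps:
E(X, H) = 8 + X
S(P) = 3 (S(P) = 3 - (P - P) = 3 - 1*0 = 3 + 0 = 3)
b(q) = -3 + 2*q (b(q) = -3 + (q + q) = -3 + 2*q)
D(j) = 6 - j
b(S(E(6, F)*(1 - 3))) + D(-10) = (-3 + 2*3) + (6 - 1*(-10)) = (-3 + 6) + (6 + 10) = 3 + 16 = 19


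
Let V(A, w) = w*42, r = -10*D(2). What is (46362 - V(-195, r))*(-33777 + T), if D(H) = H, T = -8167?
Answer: -1979840688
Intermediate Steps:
r = -20 (r = -10*2 = -20)
V(A, w) = 42*w
(46362 - V(-195, r))*(-33777 + T) = (46362 - 42*(-20))*(-33777 - 8167) = (46362 - 1*(-840))*(-41944) = (46362 + 840)*(-41944) = 47202*(-41944) = -1979840688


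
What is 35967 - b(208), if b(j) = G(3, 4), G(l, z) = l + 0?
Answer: 35964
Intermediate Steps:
G(l, z) = l
b(j) = 3
35967 - b(208) = 35967 - 1*3 = 35967 - 3 = 35964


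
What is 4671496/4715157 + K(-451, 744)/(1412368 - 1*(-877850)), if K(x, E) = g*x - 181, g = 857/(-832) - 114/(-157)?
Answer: 155276190133212819/156730475400926336 ≈ 0.99072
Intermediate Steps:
g = -39701/130624 (g = 857*(-1/832) - 114*(-1/157) = -857/832 + 114/157 = -39701/130624 ≈ -0.30393)
K(x, E) = -181 - 39701*x/130624 (K(x, E) = -39701*x/130624 - 181 = -181 - 39701*x/130624)
4671496/4715157 + K(-451, 744)/(1412368 - 1*(-877850)) = 4671496/4715157 + (-181 - 39701/130624*(-451))/(1412368 - 1*(-877850)) = 4671496*(1/4715157) + (-181 + 17905151/130624)/(1412368 + 877850) = 4671496/4715157 - 5737793/130624/2290218 = 4671496/4715157 - 5737793/130624*1/2290218 = 4671496/4715157 - 5737793/299157436032 = 155276190133212819/156730475400926336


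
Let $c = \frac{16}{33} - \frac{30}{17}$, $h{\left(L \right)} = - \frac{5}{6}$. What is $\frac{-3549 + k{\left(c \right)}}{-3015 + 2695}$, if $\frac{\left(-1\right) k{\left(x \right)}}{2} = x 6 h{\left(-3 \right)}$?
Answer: $\frac{1998169}{179520} \approx 11.131$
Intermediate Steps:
$h{\left(L \right)} = - \frac{5}{6}$ ($h{\left(L \right)} = \left(-5\right) \frac{1}{6} = - \frac{5}{6}$)
$c = - \frac{718}{561}$ ($c = 16 \cdot \frac{1}{33} - \frac{30}{17} = \frac{16}{33} - \frac{30}{17} = - \frac{718}{561} \approx -1.2799$)
$k{\left(x \right)} = 10 x$ ($k{\left(x \right)} = - 2 x 6 \left(- \frac{5}{6}\right) = - 2 \cdot 6 x \left(- \frac{5}{6}\right) = - 2 \left(- 5 x\right) = 10 x$)
$\frac{-3549 + k{\left(c \right)}}{-3015 + 2695} = \frac{-3549 + 10 \left(- \frac{718}{561}\right)}{-3015 + 2695} = \frac{-3549 - \frac{7180}{561}}{-320} = \left(- \frac{1998169}{561}\right) \left(- \frac{1}{320}\right) = \frac{1998169}{179520}$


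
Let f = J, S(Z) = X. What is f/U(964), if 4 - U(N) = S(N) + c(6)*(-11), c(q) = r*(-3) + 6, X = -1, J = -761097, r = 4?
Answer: 12477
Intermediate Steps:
S(Z) = -1
f = -761097
c(q) = -6 (c(q) = 4*(-3) + 6 = -12 + 6 = -6)
U(N) = -61 (U(N) = 4 - (-1 - 6*(-11)) = 4 - (-1 + 66) = 4 - 1*65 = 4 - 65 = -61)
f/U(964) = -761097/(-61) = -761097*(-1/61) = 12477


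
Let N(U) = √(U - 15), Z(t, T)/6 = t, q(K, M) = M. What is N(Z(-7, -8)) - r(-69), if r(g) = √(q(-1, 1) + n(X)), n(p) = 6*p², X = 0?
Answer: -1 + I*√57 ≈ -1.0 + 7.5498*I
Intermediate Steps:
Z(t, T) = 6*t
r(g) = 1 (r(g) = √(1 + 6*0²) = √(1 + 6*0) = √(1 + 0) = √1 = 1)
N(U) = √(-15 + U)
N(Z(-7, -8)) - r(-69) = √(-15 + 6*(-7)) - 1*1 = √(-15 - 42) - 1 = √(-57) - 1 = I*√57 - 1 = -1 + I*√57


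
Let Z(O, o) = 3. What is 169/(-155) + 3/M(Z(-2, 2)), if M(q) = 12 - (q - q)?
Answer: -521/620 ≈ -0.84032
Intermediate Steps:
M(q) = 12 (M(q) = 12 - 1*0 = 12 + 0 = 12)
169/(-155) + 3/M(Z(-2, 2)) = 169/(-155) + 3/12 = 169*(-1/155) + 3*(1/12) = -169/155 + ¼ = -521/620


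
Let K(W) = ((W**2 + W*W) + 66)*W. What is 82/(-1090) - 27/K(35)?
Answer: -145007/1919708 ≈ -0.075536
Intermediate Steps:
K(W) = W*(66 + 2*W**2) (K(W) = ((W**2 + W**2) + 66)*W = (2*W**2 + 66)*W = (66 + 2*W**2)*W = W*(66 + 2*W**2))
82/(-1090) - 27/K(35) = 82/(-1090) - 27*1/(70*(33 + 35**2)) = 82*(-1/1090) - 27*1/(70*(33 + 1225)) = -41/545 - 27/(2*35*1258) = -41/545 - 27/88060 = -145007/1919708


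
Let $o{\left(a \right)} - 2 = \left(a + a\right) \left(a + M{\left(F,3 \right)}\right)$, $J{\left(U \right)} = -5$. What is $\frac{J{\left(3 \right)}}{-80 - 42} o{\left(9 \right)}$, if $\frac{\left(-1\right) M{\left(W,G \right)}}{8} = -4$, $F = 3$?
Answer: $\frac{1850}{61} \approx 30.328$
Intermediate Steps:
$M{\left(W,G \right)} = 32$ ($M{\left(W,G \right)} = \left(-8\right) \left(-4\right) = 32$)
$o{\left(a \right)} = 2 + 2 a \left(32 + a\right)$ ($o{\left(a \right)} = 2 + \left(a + a\right) \left(a + 32\right) = 2 + 2 a \left(32 + a\right)$)
$\frac{J{\left(3 \right)}}{-80 - 42} o{\left(9 \right)} = - \frac{5}{-80 - 42} \left(2 + 2 \cdot 9^{2} + 64 \cdot 9\right) = - \frac{5}{-122} \left(2 + 2 \cdot 81 + 576\right) = \left(-5\right) \left(- \frac{1}{122}\right) \left(2 + 162 + 576\right) = \frac{5}{122} \cdot 740 = \frac{1850}{61}$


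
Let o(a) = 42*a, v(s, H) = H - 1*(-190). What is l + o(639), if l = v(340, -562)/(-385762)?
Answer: 5176540464/192881 ≈ 26838.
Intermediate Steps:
v(s, H) = 190 + H (v(s, H) = H + 190 = 190 + H)
l = 186/192881 (l = (190 - 562)/(-385762) = -372*(-1/385762) = 186/192881 ≈ 0.00096432)
l + o(639) = 186/192881 + 42*639 = 186/192881 + 26838 = 5176540464/192881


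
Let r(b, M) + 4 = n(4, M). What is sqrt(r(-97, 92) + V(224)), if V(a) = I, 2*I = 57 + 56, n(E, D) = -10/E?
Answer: 5*sqrt(2) ≈ 7.0711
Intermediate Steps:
r(b, M) = -13/2 (r(b, M) = -4 - 10/4 = -4 - 10*1/4 = -4 - 5/2 = -13/2)
I = 113/2 (I = (57 + 56)/2 = (1/2)*113 = 113/2 ≈ 56.500)
V(a) = 113/2
sqrt(r(-97, 92) + V(224)) = sqrt(-13/2 + 113/2) = sqrt(50) = 5*sqrt(2)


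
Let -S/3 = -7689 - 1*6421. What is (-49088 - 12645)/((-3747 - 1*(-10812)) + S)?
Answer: -61733/49395 ≈ -1.2498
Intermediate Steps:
S = 42330 (S = -3*(-7689 - 1*6421) = -3*(-7689 - 6421) = -3*(-14110) = 42330)
(-49088 - 12645)/((-3747 - 1*(-10812)) + S) = (-49088 - 12645)/((-3747 - 1*(-10812)) + 42330) = -61733/((-3747 + 10812) + 42330) = -61733/(7065 + 42330) = -61733/49395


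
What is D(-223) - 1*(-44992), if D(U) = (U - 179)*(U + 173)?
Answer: 65092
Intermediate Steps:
D(U) = (-179 + U)*(173 + U)
D(-223) - 1*(-44992) = (-30967 + (-223)² - 6*(-223)) - 1*(-44992) = (-30967 + 49729 + 1338) + 44992 = 20100 + 44992 = 65092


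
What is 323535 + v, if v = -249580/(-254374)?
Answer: 41149570835/127187 ≈ 3.2354e+5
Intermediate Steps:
v = 124790/127187 (v = -249580*(-1/254374) = 124790/127187 ≈ 0.98115)
323535 + v = 323535 + 124790/127187 = 41149570835/127187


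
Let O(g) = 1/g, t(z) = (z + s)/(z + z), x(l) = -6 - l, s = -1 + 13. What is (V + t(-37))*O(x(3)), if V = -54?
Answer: 3971/666 ≈ 5.9625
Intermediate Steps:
s = 12
t(z) = (12 + z)/(2*z) (t(z) = (z + 12)/(z + z) = (12 + z)/((2*z)) = (12 + z)*(1/(2*z)) = (12 + z)/(2*z))
(V + t(-37))*O(x(3)) = (-54 + (1/2)*(12 - 37)/(-37))/(-6 - 1*3) = (-54 + (1/2)*(-1/37)*(-25))/(-6 - 3) = (-54 + 25/74)/(-9) = -3971/74*(-1/9) = 3971/666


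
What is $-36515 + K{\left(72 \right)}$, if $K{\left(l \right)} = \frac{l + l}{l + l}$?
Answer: $-36514$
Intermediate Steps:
$K{\left(l \right)} = 1$ ($K{\left(l \right)} = \frac{2 l}{2 l} = 2 l \frac{1}{2 l} = 1$)
$-36515 + K{\left(72 \right)} = -36515 + 1 = -36514$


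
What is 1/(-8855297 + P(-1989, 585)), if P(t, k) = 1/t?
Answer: -1989/17613185734 ≈ -1.1293e-7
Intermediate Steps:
1/(-8855297 + P(-1989, 585)) = 1/(-8855297 + 1/(-1989)) = 1/(-8855297 - 1/1989) = 1/(-17613185734/1989) = -1989/17613185734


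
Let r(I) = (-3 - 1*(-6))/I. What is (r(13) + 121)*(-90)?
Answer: -141840/13 ≈ -10911.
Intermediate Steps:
r(I) = 3/I (r(I) = (-3 + 6)/I = 3/I)
(r(13) + 121)*(-90) = (3/13 + 121)*(-90) = (1576/13)*(-90) = -141840/13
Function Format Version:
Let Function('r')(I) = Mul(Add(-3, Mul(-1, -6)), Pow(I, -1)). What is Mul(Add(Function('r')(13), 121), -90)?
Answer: Rational(-141840, 13) ≈ -10911.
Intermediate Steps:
Function('r')(I) = Mul(3, Pow(I, -1)) (Function('r')(I) = Mul(Add(-3, 6), Pow(I, -1)) = Mul(3, Pow(I, -1)))
Mul(Add(Function('r')(13), 121), -90) = Mul(Add(Mul(3, Pow(13, -1)), 121), -90) = Mul(Add(Mul(3, Rational(1, 13)), 121), -90) = Mul(Add(Rational(3, 13), 121), -90) = Mul(Rational(1576, 13), -90) = Rational(-141840, 13)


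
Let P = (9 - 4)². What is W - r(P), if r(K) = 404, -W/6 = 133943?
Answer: -804062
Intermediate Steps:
W = -803658 (W = -6*133943 = -803658)
P = 25 (P = 5² = 25)
W - r(P) = -803658 - 1*404 = -803658 - 404 = -804062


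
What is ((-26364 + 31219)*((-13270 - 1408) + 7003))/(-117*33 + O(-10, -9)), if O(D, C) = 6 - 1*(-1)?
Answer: 37262125/3854 ≈ 9668.4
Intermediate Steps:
O(D, C) = 7 (O(D, C) = 6 + 1 = 7)
((-26364 + 31219)*((-13270 - 1408) + 7003))/(-117*33 + O(-10, -9)) = ((-26364 + 31219)*((-13270 - 1408) + 7003))/(-117*33 + 7) = (4855*(-14678 + 7003))/(-3861 + 7) = (4855*(-7675))/(-3854) = -37262125*(-1/3854) = 37262125/3854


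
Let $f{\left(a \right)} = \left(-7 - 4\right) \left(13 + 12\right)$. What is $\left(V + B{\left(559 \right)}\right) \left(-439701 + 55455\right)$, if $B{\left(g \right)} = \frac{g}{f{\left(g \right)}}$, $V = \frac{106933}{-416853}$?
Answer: $\frac{11204075500988}{12737175} \approx 8.7964 \cdot 10^{5}$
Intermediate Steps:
$f{\left(a \right)} = -275$ ($f{\left(a \right)} = \left(-11\right) 25 = -275$)
$V = - \frac{106933}{416853}$ ($V = 106933 \left(- \frac{1}{416853}\right) = - \frac{106933}{416853} \approx -0.25652$)
$B{\left(g \right)} = - \frac{g}{275}$ ($B{\left(g \right)} = \frac{g}{-275} = g \left(- \frac{1}{275}\right) = - \frac{g}{275}$)
$\left(V + B{\left(559 \right)}\right) \left(-439701 + 55455\right) = \left(- \frac{106933}{416853} - \frac{559}{275}\right) \left(-439701 + 55455\right) = \left(- \frac{106933}{416853} - \frac{559}{275}\right) \left(-384246\right) = \left(- \frac{262427402}{114634575}\right) \left(-384246\right) = \frac{11204075500988}{12737175}$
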